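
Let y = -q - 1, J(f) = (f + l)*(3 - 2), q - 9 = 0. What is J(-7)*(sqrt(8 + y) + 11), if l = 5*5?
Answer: 198 + 18*I*sqrt(2) ≈ 198.0 + 25.456*I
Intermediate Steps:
l = 25
q = 9 (q = 9 + 0 = 9)
J(f) = 25 + f (J(f) = (f + 25)*(3 - 2) = (25 + f)*1 = 25 + f)
y = -10 (y = -1*9 - 1 = -9 - 1 = -10)
J(-7)*(sqrt(8 + y) + 11) = (25 - 7)*(sqrt(8 - 10) + 11) = 18*(sqrt(-2) + 11) = 18*(I*sqrt(2) + 11) = 18*(11 + I*sqrt(2)) = 198 + 18*I*sqrt(2)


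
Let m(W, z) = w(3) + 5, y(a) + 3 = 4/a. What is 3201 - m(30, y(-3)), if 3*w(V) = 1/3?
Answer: 28763/9 ≈ 3195.9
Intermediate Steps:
y(a) = -3 + 4/a
w(V) = ⅑ (w(V) = (⅓)/3 = (⅓)*(⅓) = ⅑)
m(W, z) = 46/9 (m(W, z) = ⅑ + 5 = 46/9)
3201 - m(30, y(-3)) = 3201 - 1*46/9 = 3201 - 46/9 = 28763/9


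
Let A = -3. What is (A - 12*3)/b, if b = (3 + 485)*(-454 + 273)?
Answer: 39/88328 ≈ 0.00044154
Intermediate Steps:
b = -88328 (b = 488*(-181) = -88328)
(A - 12*3)/b = (-3 - 12*3)/(-88328) = (-3 - 36)*(-1/88328) = -39*(-1/88328) = 39/88328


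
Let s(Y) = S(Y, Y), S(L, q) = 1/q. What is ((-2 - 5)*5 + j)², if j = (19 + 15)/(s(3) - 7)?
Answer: 160801/100 ≈ 1608.0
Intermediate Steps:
s(Y) = 1/Y
j = -51/10 (j = (19 + 15)/(1/3 - 7) = 34/(⅓ - 7) = 34/(-20/3) = 34*(-3/20) = -51/10 ≈ -5.1000)
((-2 - 5)*5 + j)² = ((-2 - 5)*5 - 51/10)² = (-7*5 - 51/10)² = (-35 - 51/10)² = (-401/10)² = 160801/100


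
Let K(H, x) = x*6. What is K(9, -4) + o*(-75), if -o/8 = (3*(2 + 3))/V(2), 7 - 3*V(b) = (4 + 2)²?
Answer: -27696/29 ≈ -955.03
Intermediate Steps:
V(b) = -29/3 (V(b) = 7/3 - (4 + 2)²/3 = 7/3 - ⅓*6² = 7/3 - ⅓*36 = 7/3 - 12 = -29/3)
K(H, x) = 6*x
o = 360/29 (o = -8*3*(2 + 3)/(-29/3) = -8*3*5*(-3)/29 = -120*(-3)/29 = -8*(-45/29) = 360/29 ≈ 12.414)
K(9, -4) + o*(-75) = 6*(-4) + (360/29)*(-75) = -24 - 27000/29 = -27696/29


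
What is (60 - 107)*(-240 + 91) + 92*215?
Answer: 26783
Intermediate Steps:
(60 - 107)*(-240 + 91) + 92*215 = -47*(-149) + 19780 = 7003 + 19780 = 26783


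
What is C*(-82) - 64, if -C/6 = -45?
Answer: -22204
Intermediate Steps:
C = 270 (C = -6*(-45) = 270)
C*(-82) - 64 = 270*(-82) - 64 = -22140 - 64 = -22204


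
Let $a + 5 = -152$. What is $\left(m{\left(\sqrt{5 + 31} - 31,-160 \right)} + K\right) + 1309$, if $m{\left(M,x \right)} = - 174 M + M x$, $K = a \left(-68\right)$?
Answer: $20335$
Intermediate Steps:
$a = -157$ ($a = -5 - 152 = -157$)
$K = 10676$ ($K = \left(-157\right) \left(-68\right) = 10676$)
$\left(m{\left(\sqrt{5 + 31} - 31,-160 \right)} + K\right) + 1309 = \left(\left(\sqrt{5 + 31} - 31\right) \left(-174 - 160\right) + 10676\right) + 1309 = \left(\left(\sqrt{36} - 31\right) \left(-334\right) + 10676\right) + 1309 = \left(\left(6 - 31\right) \left(-334\right) + 10676\right) + 1309 = \left(\left(-25\right) \left(-334\right) + 10676\right) + 1309 = \left(8350 + 10676\right) + 1309 = 19026 + 1309 = 20335$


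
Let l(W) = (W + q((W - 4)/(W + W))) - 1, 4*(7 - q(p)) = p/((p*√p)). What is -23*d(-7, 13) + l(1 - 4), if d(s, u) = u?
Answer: -296 - √42/28 ≈ -296.23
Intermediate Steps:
q(p) = 7 - 1/(4*√p) (q(p) = 7 - p/(4*(p*√p)) = 7 - p/(4*(p^(3/2))) = 7 - p/(4*p^(3/2)) = 7 - 1/(4*√p))
l(W) = 6 + W - √2/(4*√((-4 + W)/W)) (l(W) = (W + (7 - 1/(4*√((W - 4)/(W + W))))) - 1 = (W + (7 - 1/(4*√((1/(2*W))*(-4 + W))))) - 1 = (W + (7 - 1/(4*√((-4 + W)/(2*W))))) - 1 = (W + (7 - √2/√((-4 + W)/W)/4)) - 1 = (W + (7 - √2/(4*√((-4 + W)/W)))) - 1 = (7 + W - √2/(4*√((-4 + W)/W))) - 1 = 6 + W - √2/(4*√((-4 + W)/W)))
-23*d(-7, 13) + l(1 - 4) = -23*13 + (6 + (1 - 4) - √2/(4*√(1 - 4/(1 - 4)))) = -299 + (6 - 3 - √2/(4*√(1 - 4/(-3)))) = -299 + (6 - 3 - √2/(4*√(1 - 4*(-⅓)))) = -299 + (6 - 3 - √2/(4*√(1 + 4/3))) = -299 + (6 - 3 - √2/(4*√(7/3))) = -299 + (6 - 3 - √2*√21/7/4) = -299 + (6 - 3 - √42/28) = -299 + (3 - √42/28) = -296 - √42/28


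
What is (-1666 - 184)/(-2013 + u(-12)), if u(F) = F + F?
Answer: 1850/2037 ≈ 0.90820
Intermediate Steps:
u(F) = 2*F
(-1666 - 184)/(-2013 + u(-12)) = (-1666 - 184)/(-2013 + 2*(-12)) = -1850/(-2013 - 24) = -1850/(-2037) = -1850*(-1/2037) = 1850/2037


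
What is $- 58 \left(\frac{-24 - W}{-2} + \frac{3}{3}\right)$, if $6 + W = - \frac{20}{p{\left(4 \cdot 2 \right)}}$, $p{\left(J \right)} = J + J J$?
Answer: $- \frac{10295}{18} \approx -571.94$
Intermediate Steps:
$p{\left(J \right)} = J + J^{2}$
$W = - \frac{113}{18}$ ($W = -6 - \frac{20}{4 \cdot 2 \left(1 + 4 \cdot 2\right)} = -6 - \frac{20}{8 \left(1 + 8\right)} = -6 - \frac{20}{8 \cdot 9} = -6 - \frac{20}{72} = -6 - \frac{5}{18} = - \frac{113}{18} \approx -6.2778$)
$- 58 \left(\frac{-24 - W}{-2} + \frac{3}{3}\right) = - 58 \left(\frac{-24 - - \frac{113}{18}}{-2} + \frac{3}{3}\right) = - 58 \left(\left(-24 + \frac{113}{18}\right) \left(- \frac{1}{2}\right) + 3 \cdot \frac{1}{3}\right) = - 58 \left(\left(- \frac{319}{18}\right) \left(- \frac{1}{2}\right) + 1\right) = - 58 \left(\frac{319}{36} + 1\right) = \left(-58\right) \frac{355}{36} = - \frac{10295}{18}$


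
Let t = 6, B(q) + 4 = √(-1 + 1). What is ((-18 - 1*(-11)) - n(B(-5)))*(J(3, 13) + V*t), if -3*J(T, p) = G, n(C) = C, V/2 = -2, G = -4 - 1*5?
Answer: 63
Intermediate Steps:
B(q) = -4 (B(q) = -4 + √(-1 + 1) = -4 + √0 = -4 + 0 = -4)
G = -9 (G = -4 - 5 = -9)
V = -4 (V = 2*(-2) = -4)
J(T, p) = 3 (J(T, p) = -⅓*(-9) = 3)
((-18 - 1*(-11)) - n(B(-5)))*(J(3, 13) + V*t) = ((-18 - 1*(-11)) - 1*(-4))*(3 - 4*6) = ((-18 + 11) + 4)*(3 - 24) = (-7 + 4)*(-21) = -3*(-21) = 63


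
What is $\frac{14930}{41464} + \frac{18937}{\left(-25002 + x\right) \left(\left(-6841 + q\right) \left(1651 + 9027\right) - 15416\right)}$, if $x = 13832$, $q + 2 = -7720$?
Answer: $\frac{810488456529899}{2250910404831075} \approx 0.36007$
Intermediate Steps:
$q = -7722$ ($q = -2 - 7720 = -7722$)
$\frac{14930}{41464} + \frac{18937}{\left(-25002 + x\right) \left(\left(-6841 + q\right) \left(1651 + 9027\right) - 15416\right)} = \frac{14930}{41464} + \frac{18937}{\left(-25002 + 13832\right) \left(\left(-6841 - 7722\right) \left(1651 + 9027\right) - 15416\right)} = 14930 \cdot \frac{1}{41464} + \frac{18937}{\left(-11170\right) \left(\left(-14563\right) 10678 - 15416\right)} = \frac{7465}{20732} + \frac{18937}{\left(-11170\right) \left(-155503714 - 15416\right)} = \frac{7465}{20732} + \frac{18937}{\left(-11170\right) \left(-155519130\right)} = \frac{7465}{20732} + \frac{18937}{1737148682100} = \frac{810488456529899}{2250910404831075}$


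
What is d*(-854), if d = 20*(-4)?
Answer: 68320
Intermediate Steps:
d = -80
d*(-854) = -80*(-854) = 68320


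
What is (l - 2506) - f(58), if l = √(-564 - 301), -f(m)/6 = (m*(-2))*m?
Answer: -42874 + I*√865 ≈ -42874.0 + 29.411*I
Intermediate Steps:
f(m) = 12*m² (f(m) = -6*m*(-2)*m = -6*(-2*m)*m = -(-12)*m² = 12*m²)
l = I*√865 (l = √(-865) = I*√865 ≈ 29.411*I)
(l - 2506) - f(58) = (I*√865 - 2506) - 12*58² = (-2506 + I*√865) - 12*3364 = (-2506 + I*√865) - 1*40368 = (-2506 + I*√865) - 40368 = -42874 + I*√865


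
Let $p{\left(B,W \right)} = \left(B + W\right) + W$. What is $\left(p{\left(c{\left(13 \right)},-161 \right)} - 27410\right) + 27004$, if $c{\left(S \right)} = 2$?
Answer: $-726$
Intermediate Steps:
$p{\left(B,W \right)} = B + 2 W$
$\left(p{\left(c{\left(13 \right)},-161 \right)} - 27410\right) + 27004 = \left(\left(2 + 2 \left(-161\right)\right) - 27410\right) + 27004 = \left(\left(2 - 322\right) - 27410\right) + 27004 = \left(-320 - 27410\right) + 27004 = -27730 + 27004 = -726$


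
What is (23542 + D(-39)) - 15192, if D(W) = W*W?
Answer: 9871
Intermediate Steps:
D(W) = W²
(23542 + D(-39)) - 15192 = (23542 + (-39)²) - 15192 = (23542 + 1521) - 15192 = 25063 - 15192 = 9871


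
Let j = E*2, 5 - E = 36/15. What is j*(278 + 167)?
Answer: 2314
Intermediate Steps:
E = 13/5 (E = 5 - 36/15 = 5 - 1*12/5 = 5 - 12/5 = 13/5 ≈ 2.6000)
j = 26/5 (j = (13/5)*2 = 26/5 ≈ 5.2000)
j*(278 + 167) = 26*(278 + 167)/5 = (26/5)*445 = 2314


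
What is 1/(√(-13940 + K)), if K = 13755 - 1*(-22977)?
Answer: √5698/11396 ≈ 0.0066238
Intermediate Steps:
K = 36732 (K = 13755 + 22977 = 36732)
1/(√(-13940 + K)) = 1/(√(-13940 + 36732)) = 1/(√22792) = 1/(2*√5698) = √5698/11396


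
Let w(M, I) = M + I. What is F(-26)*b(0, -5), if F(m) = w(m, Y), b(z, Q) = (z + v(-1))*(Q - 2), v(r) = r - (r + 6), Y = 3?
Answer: -966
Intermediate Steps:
w(M, I) = I + M
v(r) = -6 (v(r) = r - (6 + r) = r + (-6 - r) = -6)
b(z, Q) = (-6 + z)*(-2 + Q) (b(z, Q) = (z - 6)*(Q - 2) = (-6 + z)*(-2 + Q))
F(m) = 3 + m
F(-26)*b(0, -5) = (3 - 26)*(12 - 6*(-5) - 2*0 - 5*0) = -23*(12 + 30 + 0 + 0) = -23*42 = -966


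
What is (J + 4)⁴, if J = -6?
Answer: 16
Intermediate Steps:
(J + 4)⁴ = (-6 + 4)⁴ = (-2)⁴ = 16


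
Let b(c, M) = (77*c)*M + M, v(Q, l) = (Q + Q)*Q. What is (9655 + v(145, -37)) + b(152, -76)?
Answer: -837875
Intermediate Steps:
v(Q, l) = 2*Q² (v(Q, l) = (2*Q)*Q = 2*Q²)
b(c, M) = M + 77*M*c (b(c, M) = 77*M*c + M = M + 77*M*c)
(9655 + v(145, -37)) + b(152, -76) = (9655 + 2*145²) - 76*(1 + 77*152) = (9655 + 2*21025) - 76*(1 + 11704) = (9655 + 42050) - 76*11705 = 51705 - 889580 = -837875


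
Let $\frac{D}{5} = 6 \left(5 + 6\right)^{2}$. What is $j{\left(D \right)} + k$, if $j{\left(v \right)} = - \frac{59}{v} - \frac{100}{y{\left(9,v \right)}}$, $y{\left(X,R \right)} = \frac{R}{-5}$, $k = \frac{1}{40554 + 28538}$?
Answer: $\frac{5078867}{41800660} \approx 0.1215$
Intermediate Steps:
$k = \frac{1}{69092} \approx 1.4473 \cdot 10^{-5}$
$D = 3630$ ($D = 5 \cdot 6 \left(5 + 6\right)^{2} = 5 \cdot 6 \cdot 11^{2} = 5 \cdot 6 \cdot 121 = 5 \cdot 726 = 3630$)
$y{\left(X,R \right)} = - \frac{R}{5}$ ($y{\left(X,R \right)} = R \left(- \frac{1}{5}\right) = - \frac{R}{5}$)
$j{\left(v \right)} = \frac{441}{v}$ ($j{\left(v \right)} = - \frac{59}{v} - \frac{100}{\left(- \frac{1}{5}\right) v} = - \frac{59}{v} - 100 \left(- \frac{5}{v}\right) = - \frac{59}{v} + \frac{500}{v} = \frac{441}{v}$)
$j{\left(D \right)} + k = \frac{441}{3630} + \frac{1}{69092} = 441 \cdot \frac{1}{3630} + \frac{1}{69092} = \frac{147}{1210} + \frac{1}{69092} = \frac{5078867}{41800660}$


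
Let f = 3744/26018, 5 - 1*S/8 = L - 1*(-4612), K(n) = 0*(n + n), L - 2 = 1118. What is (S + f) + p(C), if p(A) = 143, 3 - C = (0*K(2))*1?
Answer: -594158185/13009 ≈ -45673.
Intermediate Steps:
L = 1120 (L = 2 + 1118 = 1120)
K(n) = 0 (K(n) = 0*(2*n) = 0)
C = 3 (C = 3 - 0*0 = 3 - 0 = 3 - 1*0 = 3 + 0 = 3)
S = -45816 (S = 40 - 8*(1120 - 1*(-4612)) = 40 - 8*(1120 + 4612) = 40 - 8*5732 = 40 - 45856 = -45816)
f = 1872/13009 (f = 3744*(1/26018) = 1872/13009 ≈ 0.14390)
(S + f) + p(C) = (-45816 + 1872/13009) + 143 = -596018472/13009 + 143 = -594158185/13009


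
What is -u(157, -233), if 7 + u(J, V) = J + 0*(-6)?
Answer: -150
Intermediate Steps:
u(J, V) = -7 + J (u(J, V) = -7 + (J + 0*(-6)) = -7 + (J + 0) = -7 + J)
-u(157, -233) = -(-7 + 157) = -1*150 = -150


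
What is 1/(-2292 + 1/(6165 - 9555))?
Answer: -3390/7769881 ≈ -0.00043630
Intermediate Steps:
1/(-2292 + 1/(6165 - 9555)) = 1/(-2292 + 1/(-3390)) = 1/(-2292 - 1/3390) = 1/(-7769881/3390) = -3390/7769881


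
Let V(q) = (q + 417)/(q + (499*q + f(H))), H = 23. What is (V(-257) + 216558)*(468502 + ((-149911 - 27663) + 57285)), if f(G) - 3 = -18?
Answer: 1938219802737546/25703 ≈ 7.5408e+10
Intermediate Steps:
f(G) = -15 (f(G) = 3 - 18 = -15)
V(q) = (417 + q)/(-15 + 500*q) (V(q) = (q + 417)/(q + (499*q - 15)) = (417 + q)/(q + (-15 + 499*q)) = (417 + q)/(-15 + 500*q))
(V(-257) + 216558)*(468502 + ((-149911 - 27663) + 57285)) = ((417 - 257)/(5*(-3 + 100*(-257))) + 216558)*(468502 + ((-149911 - 27663) + 57285)) = ((⅕)*160/(-3 - 25700) + 216558)*(468502 + (-177574 + 57285)) = ((⅕)*160/(-25703) + 216558)*(468502 - 120289) = ((⅕)*(-1/25703)*160 + 216558)*348213 = (-32/25703 + 216558)*348213 = (5566190242/25703)*348213 = 1938219802737546/25703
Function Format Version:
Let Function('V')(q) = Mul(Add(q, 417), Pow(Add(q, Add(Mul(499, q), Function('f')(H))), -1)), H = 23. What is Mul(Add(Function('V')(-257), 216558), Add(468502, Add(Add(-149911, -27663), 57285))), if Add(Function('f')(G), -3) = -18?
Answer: Rational(1938219802737546, 25703) ≈ 7.5408e+10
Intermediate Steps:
Function('f')(G) = -15 (Function('f')(G) = Add(3, -18) = -15)
Function('V')(q) = Mul(Pow(Add(-15, Mul(500, q)), -1), Add(417, q)) (Function('V')(q) = Mul(Add(q, 417), Pow(Add(q, Add(Mul(499, q), -15)), -1)) = Mul(Add(417, q), Pow(Add(q, Add(-15, Mul(499, q))), -1)) = Mul(Add(417, q), Pow(Add(-15, Mul(500, q)), -1)) = Mul(Pow(Add(-15, Mul(500, q)), -1), Add(417, q)))
Mul(Add(Function('V')(-257), 216558), Add(468502, Add(Add(-149911, -27663), 57285))) = Mul(Add(Mul(Rational(1, 5), Pow(Add(-3, Mul(100, -257)), -1), Add(417, -257)), 216558), Add(468502, Add(Add(-149911, -27663), 57285))) = Mul(Add(Mul(Rational(1, 5), Pow(Add(-3, -25700), -1), 160), 216558), Add(468502, Add(-177574, 57285))) = Mul(Add(Mul(Rational(1, 5), Pow(-25703, -1), 160), 216558), Add(468502, -120289)) = Mul(Add(Mul(Rational(1, 5), Rational(-1, 25703), 160), 216558), 348213) = Mul(Add(Rational(-32, 25703), 216558), 348213) = Mul(Rational(5566190242, 25703), 348213) = Rational(1938219802737546, 25703)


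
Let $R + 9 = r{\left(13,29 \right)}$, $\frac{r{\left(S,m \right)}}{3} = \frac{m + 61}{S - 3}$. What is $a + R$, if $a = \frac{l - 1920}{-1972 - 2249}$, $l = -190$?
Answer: $\frac{78088}{4221} \approx 18.5$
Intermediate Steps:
$r{\left(S,m \right)} = \frac{3 \left(61 + m\right)}{-3 + S}$ ($r{\left(S,m \right)} = 3 \frac{m + 61}{S - 3} = 3 \frac{61 + m}{-3 + S} = \frac{3 \left(61 + m\right)}{-3 + S}$)
$R = 18$ ($R = -9 + \frac{3 \left(61 + 29\right)}{-3 + 13} = -9 + 3 \cdot \frac{1}{10} \cdot 90 = -9 + 27 = 18$)
$a = \frac{2110}{4221}$ ($a = \frac{-190 - 1920}{-1972 - 2249} = - \frac{2110}{-4221} = \left(-2110\right) \left(- \frac{1}{4221}\right) = \frac{2110}{4221} \approx 0.49988$)
$a + R = \frac{2110}{4221} + 18 = \frac{78088}{4221}$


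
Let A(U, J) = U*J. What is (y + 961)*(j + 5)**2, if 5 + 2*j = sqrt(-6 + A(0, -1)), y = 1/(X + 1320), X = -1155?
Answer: 1506377/330 + 79283*I*sqrt(6)/33 ≈ 4564.8 + 5884.9*I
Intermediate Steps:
A(U, J) = J*U
y = 1/165 (y = 1/(-1155 + 1320) = 1/165 ≈ 0.0060606)
j = -5/2 + I*sqrt(6)/2 (j = -5/2 + sqrt(-6 - 1*0)/2 = -5/2 + sqrt(-6 + 0)/2 = -5/2 + sqrt(-6)/2 = -5/2 + (I*sqrt(6))/2 = -5/2 + I*sqrt(6)/2 ≈ -2.5 + 1.2247*I)
(y + 961)*(j + 5)**2 = (1/165 + 961)*((-5/2 + I*sqrt(6)/2) + 5)**2 = 158566*(5/2 + I*sqrt(6)/2)**2/165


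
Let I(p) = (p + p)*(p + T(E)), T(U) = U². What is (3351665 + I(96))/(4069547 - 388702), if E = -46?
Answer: 3776369/3680845 ≈ 1.0260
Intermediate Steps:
I(p) = 2*p*(2116 + p) (I(p) = (p + p)*(p + (-46)²) = (2*p)*(p + 2116) = (2*p)*(2116 + p) = 2*p*(2116 + p))
(3351665 + I(96))/(4069547 - 388702) = (3351665 + 2*96*(2116 + 96))/(4069547 - 388702) = (3351665 + 2*96*2212)/3680845 = (3351665 + 424704)*(1/3680845) = 3776369*(1/3680845) = 3776369/3680845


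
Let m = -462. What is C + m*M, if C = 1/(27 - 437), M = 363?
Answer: -68759461/410 ≈ -1.6771e+5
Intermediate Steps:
C = -1/410 (C = 1/(-410) = -1/410 ≈ -0.0024390)
C + m*M = -1/410 - 462*363 = -1/410 - 167706 = -68759461/410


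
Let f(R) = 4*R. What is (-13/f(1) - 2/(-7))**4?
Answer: 47458321/614656 ≈ 77.211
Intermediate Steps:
(-13/f(1) - 2/(-7))**4 = (-13/(4*1) - 2/(-7))**4 = (-13/4 - 2*(-1/7))**4 = (-13*1/4 + 2/7)**4 = (-13/4 + 2/7)**4 = (-83/28)**4 = 47458321/614656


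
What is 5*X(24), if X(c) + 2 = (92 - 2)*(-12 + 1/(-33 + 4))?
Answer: -157340/29 ≈ -5425.5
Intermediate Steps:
X(c) = -31468/29 (X(c) = -2 + (92 - 2)*(-12 + 1/(-33 + 4)) = -2 + 90*(-12 + 1/(-29)) = -2 + 90*(-12 - 1/29) = -2 + 90*(-349/29) = -2 - 31410/29 = -31468/29)
5*X(24) = 5*(-31468/29) = -157340/29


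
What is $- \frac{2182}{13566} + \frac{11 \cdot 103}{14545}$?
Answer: $- \frac{8183456}{98658735} \approx -0.082947$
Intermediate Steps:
$- \frac{2182}{13566} + \frac{11 \cdot 103}{14545} = \left(-2182\right) \frac{1}{13566} + 1133 \cdot \frac{1}{14545} = - \frac{1091}{6783} + \frac{1133}{14545} = - \frac{8183456}{98658735}$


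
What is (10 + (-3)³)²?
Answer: 289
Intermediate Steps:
(10 + (-3)³)² = (10 - 27)² = (-17)² = 289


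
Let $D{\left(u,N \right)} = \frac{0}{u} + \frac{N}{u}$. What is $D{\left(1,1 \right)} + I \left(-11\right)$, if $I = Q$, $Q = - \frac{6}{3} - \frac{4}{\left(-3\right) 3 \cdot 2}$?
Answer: $\frac{185}{9} \approx 20.556$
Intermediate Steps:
$D{\left(u,N \right)} = \frac{N}{u}$ ($D{\left(u,N \right)} = 0 + \frac{N}{u} = \frac{N}{u}$)
$Q = - \frac{16}{9}$ ($Q = \left(-6\right) \frac{1}{3} - \frac{4}{\left(-9\right) 2} = -2 - \frac{4}{-18} = -2 - - \frac{2}{9} = -2 + \frac{2}{9} = - \frac{16}{9} \approx -1.7778$)
$I = - \frac{16}{9} \approx -1.7778$
$D{\left(1,1 \right)} + I \left(-11\right) = 1 \cdot 1^{-1} - - \frac{176}{9} = 1 \cdot 1 + \frac{176}{9} = 1 + \frac{176}{9} = \frac{185}{9}$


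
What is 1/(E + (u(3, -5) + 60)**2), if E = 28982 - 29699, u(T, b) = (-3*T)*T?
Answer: 1/372 ≈ 0.0026882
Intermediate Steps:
u(T, b) = -3*T**2
E = -717
1/(E + (u(3, -5) + 60)**2) = 1/(-717 + (-3*3**2 + 60)**2) = 1/(-717 + (-3*9 + 60)**2) = 1/(-717 + (-27 + 60)**2) = 1/(-717 + 33**2) = 1/(-717 + 1089) = 1/372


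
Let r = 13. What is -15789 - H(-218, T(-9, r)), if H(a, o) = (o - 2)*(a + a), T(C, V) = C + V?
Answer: -14917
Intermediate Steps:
H(a, o) = 2*a*(-2 + o) (H(a, o) = (-2 + o)*(2*a) = 2*a*(-2 + o))
-15789 - H(-218, T(-9, r)) = -15789 - 2*(-218)*(-2 + (-9 + 13)) = -15789 - 2*(-218)*(-2 + 4) = -15789 - 2*(-218)*2 = -15789 - 1*(-872) = -15789 + 872 = -14917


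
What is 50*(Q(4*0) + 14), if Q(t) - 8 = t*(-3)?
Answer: 1100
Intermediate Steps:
Q(t) = 8 - 3*t (Q(t) = 8 + t*(-3) = 8 - 3*t)
50*(Q(4*0) + 14) = 50*((8 - 12*0) + 14) = 50*((8 - 3*0) + 14) = 50*((8 + 0) + 14) = 50*(8 + 14) = 50*22 = 1100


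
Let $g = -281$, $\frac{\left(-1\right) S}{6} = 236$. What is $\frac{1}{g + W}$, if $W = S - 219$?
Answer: $- \frac{1}{1916} \approx -0.00052192$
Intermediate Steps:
$S = -1416$ ($S = \left(-6\right) 236 = -1416$)
$W = -1635$ ($W = -1416 - 219 = -1635$)
$\frac{1}{g + W} = \frac{1}{-281 - 1635} = \frac{1}{-1916} = - \frac{1}{1916}$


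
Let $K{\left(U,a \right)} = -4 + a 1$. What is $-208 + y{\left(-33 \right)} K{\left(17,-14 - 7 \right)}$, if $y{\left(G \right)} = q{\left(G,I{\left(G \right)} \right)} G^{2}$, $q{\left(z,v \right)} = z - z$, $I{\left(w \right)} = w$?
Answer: $-208$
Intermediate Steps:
$q{\left(z,v \right)} = 0$
$K{\left(U,a \right)} = -4 + a$
$y{\left(G \right)} = 0$ ($y{\left(G \right)} = 0 G^{2} = 0$)
$-208 + y{\left(-33 \right)} K{\left(17,-14 - 7 \right)} = -208 + 0 \left(-4 - 21\right) = -208 + 0 \left(-25\right) = -208 + 0 = -208$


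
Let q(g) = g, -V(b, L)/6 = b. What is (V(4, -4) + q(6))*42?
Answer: -756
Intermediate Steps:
V(b, L) = -6*b
(V(4, -4) + q(6))*42 = (-6*4 + 6)*42 = (-24 + 6)*42 = -18*42 = -756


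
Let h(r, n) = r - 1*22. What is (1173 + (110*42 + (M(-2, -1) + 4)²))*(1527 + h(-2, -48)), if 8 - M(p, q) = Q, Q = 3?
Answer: 8828622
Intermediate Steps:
h(r, n) = -22 + r (h(r, n) = r - 22 = -22 + r)
M(p, q) = 5 (M(p, q) = 8 - 1*3 = 8 - 3 = 5)
(1173 + (110*42 + (M(-2, -1) + 4)²))*(1527 + h(-2, -48)) = (1173 + (110*42 + (5 + 4)²))*(1527 + (-22 - 2)) = (1173 + (4620 + 9²))*(1527 - 24) = (1173 + (4620 + 81))*1503 = (1173 + 4701)*1503 = 5874*1503 = 8828622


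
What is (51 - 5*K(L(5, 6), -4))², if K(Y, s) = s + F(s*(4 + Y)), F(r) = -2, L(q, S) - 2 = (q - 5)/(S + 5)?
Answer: 6561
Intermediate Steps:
L(q, S) = 2 + (-5 + q)/(5 + S) (L(q, S) = 2 + (q - 5)/(S + 5) = 2 + (-5 + q)/(5 + S))
K(Y, s) = -2 + s (K(Y, s) = s - 2 = -2 + s)
(51 - 5*K(L(5, 6), -4))² = (51 - 5*(-2 - 4))² = (51 - 5*(-6))² = (51 + 30)² = 81² = 6561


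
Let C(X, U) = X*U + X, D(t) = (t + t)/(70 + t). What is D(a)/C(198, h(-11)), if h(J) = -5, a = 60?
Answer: -1/858 ≈ -0.0011655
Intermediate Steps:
D(t) = 2*t/(70 + t) (D(t) = (2*t)/(70 + t) = 2*t/(70 + t))
C(X, U) = X + U*X (C(X, U) = U*X + X = X + U*X)
D(a)/C(198, h(-11)) = (2*60/(70 + 60))/((198*(1 - 5))) = (2*60/130)/((198*(-4))) = (2*60*(1/130))/(-792) = (12/13)*(-1/792) = -1/858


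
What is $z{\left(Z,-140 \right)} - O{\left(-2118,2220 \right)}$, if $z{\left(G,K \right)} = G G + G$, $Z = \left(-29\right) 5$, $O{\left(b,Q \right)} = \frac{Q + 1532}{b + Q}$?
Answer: $\frac{1063004}{51} \approx 20843.0$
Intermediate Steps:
$O{\left(b,Q \right)} = \frac{1532 + Q}{Q + b}$
$Z = -145$
$z{\left(G,K \right)} = G + G^{2}$ ($z{\left(G,K \right)} = G^{2} + G = G + G^{2}$)
$z{\left(Z,-140 \right)} - O{\left(-2118,2220 \right)} = - 145 \left(1 - 145\right) - \frac{1532 + 2220}{2220 - 2118} = \left(-145\right) \left(-144\right) - \frac{1}{102} \cdot 3752 = 20880 - \frac{1}{102} \cdot 3752 = 20880 - \frac{1876}{51} = \frac{1063004}{51}$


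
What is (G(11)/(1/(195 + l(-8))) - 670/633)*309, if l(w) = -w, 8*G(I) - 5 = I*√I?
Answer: 65624905/1688 + 689997*√11/8 ≈ 3.2494e+5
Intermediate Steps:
G(I) = 5/8 + I^(3/2)/8 (G(I) = 5/8 + (I*√I)/8 = 5/8 + I^(3/2)/8)
(G(11)/(1/(195 + l(-8))) - 670/633)*309 = ((5/8 + 11^(3/2)/8)/(1/(195 - 1*(-8))) - 670/633)*309 = ((5/8 + (11*√11)/8)/(1/(195 + 8)) - 670*1/633)*309 = ((5/8 + 11*√11/8)/(1/203) - 670/633)*309 = ((5/8 + 11*√11/8)*203 - 670/633)*309 = ((1015/8 + 2233*√11/8) - 670/633)*309 = (637135/5064 + 2233*√11/8)*309 = 65624905/1688 + 689997*√11/8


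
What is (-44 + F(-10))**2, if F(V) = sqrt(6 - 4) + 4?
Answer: (40 - sqrt(2))**2 ≈ 1488.9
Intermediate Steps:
F(V) = 4 + sqrt(2) (F(V) = sqrt(2) + 4 = 4 + sqrt(2))
(-44 + F(-10))**2 = (-44 + (4 + sqrt(2)))**2 = (-40 + sqrt(2))**2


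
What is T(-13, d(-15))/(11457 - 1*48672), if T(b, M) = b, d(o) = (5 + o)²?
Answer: 13/37215 ≈ 0.00034932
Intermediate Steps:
T(-13, d(-15))/(11457 - 1*48672) = -13/(11457 - 1*48672) = -13/(11457 - 48672) = -13/(-37215) = -13*(-1/37215) = 13/37215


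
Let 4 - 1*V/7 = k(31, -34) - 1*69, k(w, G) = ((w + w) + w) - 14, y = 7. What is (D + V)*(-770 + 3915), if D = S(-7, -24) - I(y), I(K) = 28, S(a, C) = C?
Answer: -295630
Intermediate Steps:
D = -52 (D = -24 - 1*28 = -24 - 28 = -52)
k(w, G) = -14 + 3*w (k(w, G) = (2*w + w) - 14 = 3*w - 14 = -14 + 3*w)
V = -42 (V = 28 - 7*((-14 + 3*31) - 1*69) = 28 - 7*((-14 + 93) - 69) = 28 - 7*(79 - 69) = 28 - 7*10 = 28 - 70 = -42)
(D + V)*(-770 + 3915) = (-52 - 42)*(-770 + 3915) = -94*3145 = -295630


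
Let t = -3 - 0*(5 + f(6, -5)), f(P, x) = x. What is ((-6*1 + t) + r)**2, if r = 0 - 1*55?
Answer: 4096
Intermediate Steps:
r = -55 (r = 0 - 55 = -55)
t = -3 (t = -3 - 0*(5 - 5) = -3 - 0*0 = -3 - 1*0 = -3 + 0 = -3)
((-6*1 + t) + r)**2 = ((-6*1 - 3) - 55)**2 = ((-6 - 3) - 55)**2 = (-9 - 55)**2 = (-64)**2 = 4096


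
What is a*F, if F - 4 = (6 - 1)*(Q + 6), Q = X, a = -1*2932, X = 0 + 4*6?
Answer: -451528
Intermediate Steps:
X = 24 (X = 0 + 24 = 24)
a = -2932
Q = 24
F = 154 (F = 4 + (6 - 1)*(24 + 6) = 4 + 5*30 = 4 + 150 = 154)
a*F = -2932*154 = -451528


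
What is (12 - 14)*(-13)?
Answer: 26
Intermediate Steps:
(12 - 14)*(-13) = -2*(-13) = 26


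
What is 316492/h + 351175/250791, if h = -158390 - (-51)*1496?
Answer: -25271992361/10294218177 ≈ -2.4550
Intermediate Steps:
h = -82094 (h = -158390 - 1*(-76296) = -158390 + 76296 = -82094)
316492/h + 351175/250791 = 316492/(-82094) + 351175/250791 = 316492*(-1/82094) + 351175*(1/250791) = -158246/41047 + 351175/250791 = -25271992361/10294218177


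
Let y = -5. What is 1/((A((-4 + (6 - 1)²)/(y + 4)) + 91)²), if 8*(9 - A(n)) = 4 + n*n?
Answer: 64/126025 ≈ 0.00050784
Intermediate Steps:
A(n) = 17/2 - n²/8 (A(n) = 9 - (4 + n*n)/8 = 9 - (4 + n²)/8 = 9 + (-½ - n²/8) = 17/2 - n²/8)
1/((A((-4 + (6 - 1)²)/(y + 4)) + 91)²) = 1/(((17/2 - (-4 + (6 - 1)²)²/(-5 + 4)²/8) + 91)²) = 1/(((17/2 - (-4 + 5²)²/8) + 91)²) = 1/(((17/2 - (-4 + 25)²/8) + 91)²) = 1/(((17/2 - (21*(-1))²/8) + 91)²) = 1/(((17/2 - ⅛*(-21)²) + 91)²) = 1/(((17/2 - ⅛*441) + 91)²) = 1/(((17/2 - 441/8) + 91)²) = 1/((-373/8 + 91)²) = 1/((355/8)²) = 1/(126025/64) = 64/126025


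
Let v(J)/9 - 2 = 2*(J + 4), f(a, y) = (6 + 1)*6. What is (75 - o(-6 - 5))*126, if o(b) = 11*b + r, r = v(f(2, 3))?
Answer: -81900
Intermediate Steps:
f(a, y) = 42 (f(a, y) = 7*6 = 42)
v(J) = 90 + 18*J (v(J) = 18 + 9*(2*(J + 4)) = 18 + 9*(2*(4 + J)) = 18 + 9*(8 + 2*J) = 18 + (72 + 18*J) = 90 + 18*J)
r = 846 (r = 90 + 18*42 = 90 + 756 = 846)
o(b) = 846 + 11*b (o(b) = 11*b + 846 = 846 + 11*b)
(75 - o(-6 - 5))*126 = (75 - (846 + 11*(-6 - 5)))*126 = (75 - (846 + 11*(-11)))*126 = (75 - (846 - 121))*126 = (75 - 1*725)*126 = (75 - 725)*126 = -650*126 = -81900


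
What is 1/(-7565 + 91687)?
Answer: 1/84122 ≈ 1.1887e-5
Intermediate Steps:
1/(-7565 + 91687) = 1/84122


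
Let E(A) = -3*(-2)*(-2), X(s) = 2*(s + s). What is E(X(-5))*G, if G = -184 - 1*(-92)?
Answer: 1104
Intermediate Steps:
G = -92 (G = -184 + 92 = -92)
X(s) = 4*s (X(s) = 2*(2*s) = 4*s)
E(A) = -12 (E(A) = 6*(-2) = -12)
E(X(-5))*G = -12*(-92) = 1104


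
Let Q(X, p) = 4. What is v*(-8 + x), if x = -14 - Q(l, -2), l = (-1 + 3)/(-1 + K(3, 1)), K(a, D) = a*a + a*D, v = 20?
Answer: -520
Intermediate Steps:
K(a, D) = a² + D*a
l = 2/11 (l = (-1 + 3)/(-1 + 3*(1 + 3)) = 2/(-1 + 3*4) = 2/(-1 + 12) = 2/11 ≈ 0.18182)
x = -18 (x = -14 - 1*4 = -14 - 4 = -18)
v*(-8 + x) = 20*(-8 - 18) = 20*(-26) = -520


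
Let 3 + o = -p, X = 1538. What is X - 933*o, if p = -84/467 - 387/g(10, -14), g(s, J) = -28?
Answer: 223136353/13076 ≈ 17065.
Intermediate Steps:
p = 178377/13076 (p = -84/467 - 387/(-28) = -84*1/467 - 387*(-1/28) = -84/467 + 387/28 = 178377/13076 ≈ 13.642)
o = -217605/13076 (o = -3 - 1*178377/13076 = -3 - 178377/13076 = -217605/13076 ≈ -16.642)
X - 933*o = 1538 - 933*(-217605/13076) = 1538 + 203025465/13076 = 223136353/13076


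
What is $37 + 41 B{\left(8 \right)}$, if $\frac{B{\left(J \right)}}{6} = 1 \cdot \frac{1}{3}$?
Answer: $119$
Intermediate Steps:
$B{\left(J \right)} = 2$ ($B{\left(J \right)} = 6 \cdot 1 \cdot \frac{1}{3} = 6 \cdot \frac{1}{3} = 2$)
$37 + 41 B{\left(8 \right)} = 37 + 41 \cdot 2 = 37 + 82 = 119$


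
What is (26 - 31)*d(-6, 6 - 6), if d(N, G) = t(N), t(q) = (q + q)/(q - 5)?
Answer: -60/11 ≈ -5.4545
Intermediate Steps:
t(q) = 2*q/(-5 + q) (t(q) = (2*q)/(-5 + q) = 2*q/(-5 + q))
d(N, G) = 2*N/(-5 + N)
(26 - 31)*d(-6, 6 - 6) = (26 - 31)*(2*(-6)/(-5 - 6)) = -10*(-6)/(-11) = -10*(-6)*(-1)/11 = -5*12/11 = -60/11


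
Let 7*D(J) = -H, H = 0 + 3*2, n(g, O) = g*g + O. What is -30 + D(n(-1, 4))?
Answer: -216/7 ≈ -30.857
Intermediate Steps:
n(g, O) = O + g² (n(g, O) = g² + O = O + g²)
H = 6 (H = 0 + 6 = 6)
D(J) = -6/7 (D(J) = (-1*6)/7 = (⅐)*(-6) = -6/7)
-30 + D(n(-1, 4)) = -30 - 6/7 = -216/7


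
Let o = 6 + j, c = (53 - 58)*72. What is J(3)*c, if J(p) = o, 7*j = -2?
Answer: -14400/7 ≈ -2057.1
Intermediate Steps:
j = -2/7 (j = (1/7)*(-2) = -2/7 ≈ -0.28571)
c = -360 (c = -5*72 = -360)
o = 40/7 (o = 6 - 2/7 = 40/7 ≈ 5.7143)
J(p) = 40/7
J(3)*c = (40/7)*(-360) = -14400/7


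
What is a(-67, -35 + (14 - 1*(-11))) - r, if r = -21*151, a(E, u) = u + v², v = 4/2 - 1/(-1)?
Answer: 3170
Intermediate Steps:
v = 3 (v = 4*(½) - 1*(-1) = 2 + 1 = 3)
a(E, u) = 9 + u (a(E, u) = u + 3² = u + 9 = 9 + u)
r = -3171
a(-67, -35 + (14 - 1*(-11))) - r = (9 + (-35 + (14 - 1*(-11)))) - 1*(-3171) = (9 + (-35 + (14 + 11))) + 3171 = (9 + (-35 + 25)) + 3171 = (9 - 10) + 3171 = -1 + 3171 = 3170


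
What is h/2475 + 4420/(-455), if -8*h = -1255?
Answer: -267523/27720 ≈ -9.6509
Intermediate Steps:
h = 1255/8 (h = -⅛*(-1255) = 1255/8 ≈ 156.88)
h/2475 + 4420/(-455) = (1255/8)/2475 + 4420/(-455) = (1255/8)*(1/2475) + 4420*(-1/455) = 251/3960 - 68/7 = -267523/27720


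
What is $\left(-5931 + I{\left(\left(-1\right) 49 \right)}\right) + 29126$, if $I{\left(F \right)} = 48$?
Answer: $23243$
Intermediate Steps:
$\left(-5931 + I{\left(\left(-1\right) 49 \right)}\right) + 29126 = \left(-5931 + 48\right) + 29126 = -5883 + 29126 = 23243$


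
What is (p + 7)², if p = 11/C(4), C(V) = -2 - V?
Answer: 961/36 ≈ 26.694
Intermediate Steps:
p = -11/6 (p = 11/(-2 - 1*4) = 11/(-2 - 4) = 11/(-6) = 11*(-⅙) = -11/6 ≈ -1.8333)
(p + 7)² = (-11/6 + 7)² = (31/6)² = 961/36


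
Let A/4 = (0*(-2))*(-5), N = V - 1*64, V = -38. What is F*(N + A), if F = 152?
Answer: -15504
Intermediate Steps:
N = -102 (N = -38 - 1*64 = -38 - 64 = -102)
A = 0 (A = 4*((0*(-2))*(-5)) = 4*(0*(-5)) = 4*0 = 0)
F*(N + A) = 152*(-102 + 0) = 152*(-102) = -15504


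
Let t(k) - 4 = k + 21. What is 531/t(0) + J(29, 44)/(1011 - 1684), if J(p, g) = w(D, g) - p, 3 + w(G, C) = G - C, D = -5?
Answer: 359388/16825 ≈ 21.360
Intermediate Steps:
t(k) = 25 + k (t(k) = 4 + (k + 21) = 4 + (21 + k) = 25 + k)
w(G, C) = -3 + G - C (w(G, C) = -3 + (G - C) = -3 + G - C)
J(p, g) = -8 - g - p (J(p, g) = (-3 - 5 - g) - p = (-8 - g) - p = -8 - g - p)
531/t(0) + J(29, 44)/(1011 - 1684) = 531/(25 + 0) + (-8 - 1*44 - 1*29)/(1011 - 1684) = 531/25 + (-8 - 44 - 29)/(-673) = 531*(1/25) - 81*(-1/673) = 531/25 + 81/673 = 359388/16825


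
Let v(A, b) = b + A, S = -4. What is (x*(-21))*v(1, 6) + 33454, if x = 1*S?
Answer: 34042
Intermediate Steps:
v(A, b) = A + b
x = -4 (x = 1*(-4) = -4)
(x*(-21))*v(1, 6) + 33454 = (-4*(-21))*(1 + 6) + 33454 = 84*7 + 33454 = 588 + 33454 = 34042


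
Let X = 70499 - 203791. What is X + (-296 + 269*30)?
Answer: -125518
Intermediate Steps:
X = -133292
X + (-296 + 269*30) = -133292 + (-296 + 269*30) = -133292 + (-296 + 8070) = -133292 + 7774 = -125518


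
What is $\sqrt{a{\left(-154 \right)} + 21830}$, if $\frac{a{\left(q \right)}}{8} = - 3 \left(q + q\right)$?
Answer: $\sqrt{29222} \approx 170.94$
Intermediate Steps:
$a{\left(q \right)} = - 48 q$ ($a{\left(q \right)} = 8 \left(- 3 \left(q + q\right)\right) = 8 \left(- 3 \cdot 2 q\right) = 8 \left(- 6 q\right) = - 48 q$)
$\sqrt{a{\left(-154 \right)} + 21830} = \sqrt{\left(-48\right) \left(-154\right) + 21830} = \sqrt{7392 + 21830} = \sqrt{29222}$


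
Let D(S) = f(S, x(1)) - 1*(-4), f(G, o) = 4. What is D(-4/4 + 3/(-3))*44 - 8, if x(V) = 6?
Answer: 344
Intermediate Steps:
D(S) = 8 (D(S) = 4 - 1*(-4) = 4 + 4 = 8)
D(-4/4 + 3/(-3))*44 - 8 = 8*44 - 8 = 352 - 8 = 344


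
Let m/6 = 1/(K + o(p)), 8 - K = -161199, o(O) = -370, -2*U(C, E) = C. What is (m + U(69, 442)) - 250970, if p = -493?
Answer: -80741621521/321674 ≈ -2.5100e+5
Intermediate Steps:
U(C, E) = -C/2
K = 161207 (K = 8 - 1*(-161199) = 8 + 161199 = 161207)
m = 6/160837 (m = 6/(161207 - 370) = 6/160837 ≈ 3.7305e-5)
(m + U(69, 442)) - 250970 = (6/160837 - ½*69) - 250970 = (6/160837 - 69/2) - 250970 = -11097741/321674 - 250970 = -80741621521/321674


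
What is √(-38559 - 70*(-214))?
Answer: I*√23579 ≈ 153.55*I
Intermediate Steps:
√(-38559 - 70*(-214)) = √(-38559 + 14980) = √(-23579) = I*√23579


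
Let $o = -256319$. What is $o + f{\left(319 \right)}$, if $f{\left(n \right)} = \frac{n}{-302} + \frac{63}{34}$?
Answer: $- \frac{657968828}{2567} \approx -2.5632 \cdot 10^{5}$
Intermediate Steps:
$f{\left(n \right)} = \frac{63}{34} - \frac{n}{302}$ ($f{\left(n \right)} = n \left(- \frac{1}{302}\right) + 63 \cdot \frac{1}{34} = - \frac{n}{302} + \frac{63}{34} = \frac{63}{34} - \frac{n}{302}$)
$o + f{\left(319 \right)} = -256319 + \left(\frac{63}{34} - \frac{319}{302}\right) = -256319 + \frac{2045}{2567} = - \frac{657968828}{2567}$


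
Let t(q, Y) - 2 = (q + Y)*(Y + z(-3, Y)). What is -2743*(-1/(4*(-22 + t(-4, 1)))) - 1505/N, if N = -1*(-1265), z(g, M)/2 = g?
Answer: -699999/5060 ≈ -138.34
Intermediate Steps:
z(g, M) = 2*g
t(q, Y) = 2 + (-6 + Y)*(Y + q) (t(q, Y) = 2 + (q + Y)*(Y + 2*(-3)) = 2 + (Y + q)*(Y - 6) = 2 + (Y + q)*(-6 + Y) = 2 + (-6 + Y)*(Y + q))
N = 1265
-2743*(-1/(4*(-22 + t(-4, 1)))) - 1505/N = -2743*(-1/(4*(-22 + (2 + 1² - 6*1 - 6*(-4) + 1*(-4))))) - 1505/1265 = -2743*(-1/(4*(-22 + (2 + 1 - 6 + 24 - 4)))) - 1505*1/1265 = -2743*(-1/(4*(-22 + 17))) - 301/253 = -2743/((-5*(-4))) - 301/253 = -2743/20 - 301/253 = -699999/5060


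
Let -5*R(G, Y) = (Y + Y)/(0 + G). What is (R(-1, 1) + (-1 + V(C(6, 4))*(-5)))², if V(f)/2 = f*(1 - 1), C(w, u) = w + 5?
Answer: 9/25 ≈ 0.36000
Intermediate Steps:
C(w, u) = 5 + w
R(G, Y) = -2*Y/(5*G) (R(G, Y) = -(Y + Y)/(5*(0 + G)) = -2*Y/(5*G))
V(f) = 0 (V(f) = 2*(f*(1 - 1)) = 2*(f*0) = 2*0 = 0)
(R(-1, 1) + (-1 + V(C(6, 4))*(-5)))² = (-⅖*1/(-1) + (-1 + 0*(-5)))² = (-⅖*1*(-1) + (-1 + 0))² = (⅖ - 1)² = (-⅗)² = 9/25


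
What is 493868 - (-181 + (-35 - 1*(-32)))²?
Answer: 460012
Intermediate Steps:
493868 - (-181 + (-35 - 1*(-32)))² = 493868 - (-181 + (-35 + 32))² = 493868 - (-181 - 3)² = 493868 - 1*(-184)² = 493868 - 1*33856 = 493868 - 33856 = 460012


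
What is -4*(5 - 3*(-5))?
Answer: -80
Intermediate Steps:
-4*(5 - 3*(-5)) = -4*(5 + 15) = -4*20 = -80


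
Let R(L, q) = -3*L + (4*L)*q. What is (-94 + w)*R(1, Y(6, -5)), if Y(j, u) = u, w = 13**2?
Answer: -1725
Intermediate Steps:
w = 169
R(L, q) = -3*L + 4*L*q
(-94 + w)*R(1, Y(6, -5)) = (-94 + 169)*(1*(-3 + 4*(-5))) = 75*(1*(-3 - 20)) = 75*(1*(-23)) = 75*(-23) = -1725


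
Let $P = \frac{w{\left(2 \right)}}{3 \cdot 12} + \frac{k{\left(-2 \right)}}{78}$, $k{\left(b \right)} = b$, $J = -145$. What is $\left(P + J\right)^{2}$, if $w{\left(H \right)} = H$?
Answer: $\frac{1150769929}{54756} \approx 21016.0$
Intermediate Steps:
$P = \frac{7}{234}$ ($P = \frac{2}{3 \cdot 12} - \frac{2}{78} = \frac{2}{36} - \frac{1}{39} = 2 \cdot \frac{1}{36} - \frac{1}{39} = \frac{1}{18} - \frac{1}{39} = \frac{7}{234} \approx 0.029915$)
$\left(P + J\right)^{2} = \left(\frac{7}{234} - 145\right)^{2} = \left(- \frac{33923}{234}\right)^{2} = \frac{1150769929}{54756}$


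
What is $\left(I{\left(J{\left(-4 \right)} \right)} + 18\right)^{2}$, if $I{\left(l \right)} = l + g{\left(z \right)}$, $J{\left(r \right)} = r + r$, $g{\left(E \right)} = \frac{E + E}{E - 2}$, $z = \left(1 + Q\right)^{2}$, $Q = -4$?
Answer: $\frac{7744}{49} \approx 158.04$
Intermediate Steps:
$z = 9$ ($z = \left(1 - 4\right)^{2} = \left(-3\right)^{2} = 9$)
$g{\left(E \right)} = \frac{2 E}{-2 + E}$
$J{\left(r \right)} = 2 r$
$I{\left(l \right)} = \frac{18}{7} + l$ ($I{\left(l \right)} = l + 2 \cdot 9 \frac{1}{-2 + 9} = l + 2 \cdot 9 \cdot \frac{1}{7} = l + \frac{18}{7} = \frac{18}{7} + l$)
$\left(I{\left(J{\left(-4 \right)} \right)} + 18\right)^{2} = \left(\left(\frac{18}{7} + 2 \left(-4\right)\right) + 18\right)^{2} = \left(\left(\frac{18}{7} - 8\right) + 18\right)^{2} = \left(- \frac{38}{7} + 18\right)^{2} = \left(\frac{88}{7}\right)^{2} = \frac{7744}{49}$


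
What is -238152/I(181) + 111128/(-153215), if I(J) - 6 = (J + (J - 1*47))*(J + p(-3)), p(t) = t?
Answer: -3560006034/715973695 ≈ -4.9723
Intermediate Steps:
I(J) = 6 + (-47 + 2*J)*(-3 + J) (I(J) = 6 + (J + (J - 1*47))*(J - 3) = 6 + (J + (J - 47))*(-3 + J) = 6 + (J + (-47 + J))*(-3 + J) = 6 + (-47 + 2*J)*(-3 + J))
-238152/I(181) + 111128/(-153215) = -238152/(147 - 53*181 + 2*181**2) + 111128/(-153215) = -238152/(147 - 9593 + 2*32761) + 111128*(-1/153215) = -238152/(147 - 9593 + 65522) - 111128/153215 = -238152/56076 - 111128/153215 = -238152*1/56076 - 111128/153215 = -19846/4673 - 111128/153215 = -3560006034/715973695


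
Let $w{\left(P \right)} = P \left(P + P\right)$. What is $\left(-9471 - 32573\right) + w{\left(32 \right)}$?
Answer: $-39996$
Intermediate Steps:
$w{\left(P \right)} = 2 P^{2}$ ($w{\left(P \right)} = P 2 P = 2 P^{2}$)
$\left(-9471 - 32573\right) + w{\left(32 \right)} = \left(-9471 - 32573\right) + 2 \cdot 32^{2} = -42044 + 2 \cdot 1024 = -42044 + 2048 = -39996$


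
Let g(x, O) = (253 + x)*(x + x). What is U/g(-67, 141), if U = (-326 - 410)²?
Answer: -135424/6231 ≈ -21.734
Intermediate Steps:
g(x, O) = 2*x*(253 + x) (g(x, O) = (253 + x)*(2*x) = 2*x*(253 + x))
U = 541696 (U = (-736)² = 541696)
U/g(-67, 141) = 541696/((2*(-67)*(253 - 67))) = 541696/((2*(-67)*186)) = 541696/(-24924) = 541696*(-1/24924) = -135424/6231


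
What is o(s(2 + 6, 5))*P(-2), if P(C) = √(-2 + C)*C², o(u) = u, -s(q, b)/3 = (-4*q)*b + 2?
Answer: 3792*I ≈ 3792.0*I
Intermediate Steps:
s(q, b) = -6 + 12*b*q (s(q, b) = -3*((-4*q)*b + 2) = -3*(-4*b*q + 2) = -3*(2 - 4*b*q) = -6 + 12*b*q)
P(C) = C²*√(-2 + C)
o(s(2 + 6, 5))*P(-2) = (-6 + 12*5*(2 + 6))*((-2)²*√(-2 - 2)) = (-6 + 12*5*8)*(4*√(-4)) = (-6 + 480)*(4*(2*I)) = 474*(8*I) = 3792*I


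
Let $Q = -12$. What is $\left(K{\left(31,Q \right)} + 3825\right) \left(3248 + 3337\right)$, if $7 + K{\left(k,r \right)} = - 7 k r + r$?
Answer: $42209850$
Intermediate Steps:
$K{\left(k,r \right)} = -7 + r - 7 k r$ ($K{\left(k,r \right)} = -7 + \left(- 7 k r + r\right) = -7 - \left(- r + 7 k r\right) = -7 + r - 7 k r$)
$\left(K{\left(31,Q \right)} + 3825\right) \left(3248 + 3337\right) = \left(\left(-7 - 12 - 217 \left(-12\right)\right) + 3825\right) \left(3248 + 3337\right) = \left(\left(-7 - 12 + 2604\right) + 3825\right) 6585 = \left(2585 + 3825\right) 6585 = 6410 \cdot 6585 = 42209850$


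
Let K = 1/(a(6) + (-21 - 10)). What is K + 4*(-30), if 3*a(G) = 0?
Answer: -3721/31 ≈ -120.03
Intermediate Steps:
a(G) = 0 (a(G) = (⅓)*0 = 0)
K = -1/31 (K = 1/(0 + (-21 - 10)) = 1/(0 - 31) = 1/(-31) = -1/31 ≈ -0.032258)
K + 4*(-30) = -1/31 + 4*(-30) = -1/31 - 120 = -3721/31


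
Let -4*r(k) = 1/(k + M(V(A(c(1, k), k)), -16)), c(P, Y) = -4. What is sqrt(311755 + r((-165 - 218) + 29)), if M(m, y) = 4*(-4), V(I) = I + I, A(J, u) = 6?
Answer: sqrt(170717038370)/740 ≈ 558.35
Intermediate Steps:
V(I) = 2*I
M(m, y) = -16
r(k) = -1/(4*(-16 + k)) (r(k) = -1/(4*(k - 16)) = -1/(4*(-16 + k)))
sqrt(311755 + r((-165 - 218) + 29)) = sqrt(311755 - 1/(-64 + 4*((-165 - 218) + 29))) = sqrt(311755 - 1/(-64 + 4*(-383 + 29))) = sqrt(311755 - 1/(-64 + 4*(-354))) = sqrt(311755 - 1/(-64 - 1416)) = sqrt(311755 - 1/(-1480)) = sqrt(311755 - 1*(-1/1480)) = sqrt(311755 + 1/1480) = sqrt(461397401/1480) = sqrt(170717038370)/740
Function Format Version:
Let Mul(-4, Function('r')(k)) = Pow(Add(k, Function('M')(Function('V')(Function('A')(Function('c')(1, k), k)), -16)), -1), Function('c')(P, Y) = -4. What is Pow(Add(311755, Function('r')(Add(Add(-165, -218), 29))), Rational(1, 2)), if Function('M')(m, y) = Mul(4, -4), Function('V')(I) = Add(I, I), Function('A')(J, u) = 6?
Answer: Mul(Rational(1, 740), Pow(170717038370, Rational(1, 2))) ≈ 558.35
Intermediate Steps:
Function('V')(I) = Mul(2, I)
Function('M')(m, y) = -16
Function('r')(k) = Mul(Rational(-1, 4), Pow(Add(-16, k), -1)) (Function('r')(k) = Mul(Rational(-1, 4), Pow(Add(k, -16), -1)) = Mul(Rational(-1, 4), Pow(Add(-16, k), -1)))
Pow(Add(311755, Function('r')(Add(Add(-165, -218), 29))), Rational(1, 2)) = Pow(Add(311755, Mul(-1, Pow(Add(-64, Mul(4, Add(Add(-165, -218), 29))), -1))), Rational(1, 2)) = Pow(Add(311755, Mul(-1, Pow(Add(-64, Mul(4, Add(-383, 29))), -1))), Rational(1, 2)) = Pow(Add(311755, Mul(-1, Pow(Add(-64, Mul(4, -354)), -1))), Rational(1, 2)) = Pow(Add(311755, Mul(-1, Pow(Add(-64, -1416), -1))), Rational(1, 2)) = Pow(Add(311755, Mul(-1, Pow(-1480, -1))), Rational(1, 2)) = Pow(Add(311755, Mul(-1, Rational(-1, 1480))), Rational(1, 2)) = Pow(Add(311755, Rational(1, 1480)), Rational(1, 2)) = Pow(Rational(461397401, 1480), Rational(1, 2)) = Mul(Rational(1, 740), Pow(170717038370, Rational(1, 2)))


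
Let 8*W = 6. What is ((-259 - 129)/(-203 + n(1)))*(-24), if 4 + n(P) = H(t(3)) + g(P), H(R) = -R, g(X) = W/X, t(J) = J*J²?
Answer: -12416/311 ≈ -39.923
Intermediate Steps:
t(J) = J³
W = ¾ (W = (⅛)*6 = ¾ ≈ 0.75000)
g(X) = 3/(4*X)
n(P) = -31 + 3/(4*P) (n(P) = -4 + (-1*3³ + 3/(4*P)) = -4 + (-1*27 + 3/(4*P)) = -4 + (-27 + 3/(4*P)) = -31 + 3/(4*P))
((-259 - 129)/(-203 + n(1)))*(-24) = ((-259 - 129)/(-203 + (-31 + (¾)/1)))*(-24) = -388/(-203 + (-31 + (¾)*1))*(-24) = -388/(-203 + (-31 + ¾))*(-24) = -388/(-203 - 121/4)*(-24) = -388/(-933/4)*(-24) = -388*(-4/933)*(-24) = (1552/933)*(-24) = -12416/311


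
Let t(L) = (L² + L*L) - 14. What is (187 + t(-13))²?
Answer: 261121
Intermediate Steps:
t(L) = -14 + 2*L² (t(L) = (L² + L²) - 14 = 2*L² - 14 = -14 + 2*L²)
(187 + t(-13))² = (187 + (-14 + 2*(-13)²))² = (187 + (-14 + 2*169))² = (187 + (-14 + 338))² = (187 + 324)² = 511² = 261121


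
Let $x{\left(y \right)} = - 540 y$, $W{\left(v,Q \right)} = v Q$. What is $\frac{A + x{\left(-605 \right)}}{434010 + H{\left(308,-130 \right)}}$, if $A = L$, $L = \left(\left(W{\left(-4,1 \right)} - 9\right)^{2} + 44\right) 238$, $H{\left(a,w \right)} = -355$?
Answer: $\frac{377394}{433655} \approx 0.87026$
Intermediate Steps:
$W{\left(v,Q \right)} = Q v$
$L = 50694$ ($L = \left(\left(1 \left(-4\right) - 9\right)^{2} + 44\right) 238 = \left(\left(-4 - 9\right)^{2} + 44\right) 238 = \left(\left(-13\right)^{2} + 44\right) 238 = \left(169 + 44\right) 238 = 213 \cdot 238 = 50694$)
$A = 50694$
$\frac{A + x{\left(-605 \right)}}{434010 + H{\left(308,-130 \right)}} = \frac{50694 - -326700}{434010 - 355} = \frac{50694 + 326700}{433655} = 377394 \cdot \frac{1}{433655} = \frac{377394}{433655}$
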